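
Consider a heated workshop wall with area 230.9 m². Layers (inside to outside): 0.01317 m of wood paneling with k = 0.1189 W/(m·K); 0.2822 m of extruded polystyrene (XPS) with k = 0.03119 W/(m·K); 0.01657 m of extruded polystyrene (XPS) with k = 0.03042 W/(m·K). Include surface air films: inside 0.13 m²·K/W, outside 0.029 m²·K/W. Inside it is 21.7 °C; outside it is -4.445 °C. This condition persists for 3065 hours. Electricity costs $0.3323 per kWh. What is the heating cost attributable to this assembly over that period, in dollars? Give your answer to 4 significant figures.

623.4 dollars

0.01317/0.1189 = 0.11077
0.2822/0.03119 = 9.0478
0.01657/0.03042 = 0.54471
R_total = 0.13 + 0.11077 + 9.0478 + 0.54471 + 0.029 = 9.8622 m²·K/W
Q = 230.9 × (21.7 − (-4.445)) / 9.8622 = 612.12 W
E = 612.12 W × 3065 h / 1000 = 1876.1 kWh
Cost = 1876.1 × 0.3323 = $623.44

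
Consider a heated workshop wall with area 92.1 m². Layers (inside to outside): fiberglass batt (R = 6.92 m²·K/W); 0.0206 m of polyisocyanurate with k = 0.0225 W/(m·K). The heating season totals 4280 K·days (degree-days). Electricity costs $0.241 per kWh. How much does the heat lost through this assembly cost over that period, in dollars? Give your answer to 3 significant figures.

291 dollars

0.0206/0.0225 = 0.9156
R_total = 6.92 + 0.9156 = 7.836 m²·K/W
E = A × HDD × 24 / R / 1000 = 92.1 × 4280 × 24 / 7.836 / 1000 = 1207 kWh
Cost = 1207 × 0.241 = $291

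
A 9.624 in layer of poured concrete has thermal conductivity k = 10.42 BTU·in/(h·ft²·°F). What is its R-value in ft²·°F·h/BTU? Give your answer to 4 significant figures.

0.9236 ft²·°F·h/BTU

R = L/k = 9.624/10.42 = 0.92361 ft²·°F·h/BTU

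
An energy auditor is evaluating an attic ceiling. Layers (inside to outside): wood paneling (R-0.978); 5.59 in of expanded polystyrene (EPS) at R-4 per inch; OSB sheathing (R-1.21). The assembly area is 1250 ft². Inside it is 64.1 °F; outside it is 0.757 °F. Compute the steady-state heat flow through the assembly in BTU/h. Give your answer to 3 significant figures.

3230 BTU/h

5.59 × 4 = 22.36
R_total = 0.978 + 22.36 + 1.21 = 24.55 ft²·°F·h/BTU
Q = A·ΔT/R = 1250 × (64.1 − 0.757) / 24.55 = 3225 BTU/h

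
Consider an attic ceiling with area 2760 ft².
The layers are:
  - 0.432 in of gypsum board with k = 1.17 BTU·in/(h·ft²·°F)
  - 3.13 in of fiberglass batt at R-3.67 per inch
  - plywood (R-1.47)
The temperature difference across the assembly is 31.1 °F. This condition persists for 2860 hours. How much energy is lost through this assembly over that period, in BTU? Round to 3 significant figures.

18400000 BTU

0.432/1.17 = 0.3692
3.13 × 3.67 = 11.49
R_total = 0.3692 + 11.49 + 1.47 = 13.33 ft²·°F·h/BTU
Q = 2760 × 31.1 / 13.33 = 6441 BTU/h
E = 6441 × 2860 = 18420000 BTU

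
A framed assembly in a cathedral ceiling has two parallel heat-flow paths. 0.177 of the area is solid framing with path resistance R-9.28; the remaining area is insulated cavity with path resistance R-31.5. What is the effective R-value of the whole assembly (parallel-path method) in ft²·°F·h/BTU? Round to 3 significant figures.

22.1 ft²·°F·h/BTU

U_eff = 0.823/31.5 + 0.177/9.28 = 0.02613 + 0.01907 = 0.0452
R_eff = 1/U_eff = 22.12 ft²·°F·h/BTU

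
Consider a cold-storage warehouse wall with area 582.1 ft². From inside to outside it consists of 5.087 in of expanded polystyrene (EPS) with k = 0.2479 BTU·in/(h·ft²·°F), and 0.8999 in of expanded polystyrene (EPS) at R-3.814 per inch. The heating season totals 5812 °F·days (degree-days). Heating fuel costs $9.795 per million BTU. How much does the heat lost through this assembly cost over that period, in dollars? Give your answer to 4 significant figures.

5.087/0.2479 = 20.52
0.8999 × 3.814 = 3.4322
R_total = 20.52 + 3.4322 = 23.953 ft²·°F·h/BTU
E = A × HDD × 24 / R = 582.1 × 5812 × 24 / 23.953 = 3389900 BTU
Cost = 3389900/10⁶ × 9.795 = $33.204

33.20 dollars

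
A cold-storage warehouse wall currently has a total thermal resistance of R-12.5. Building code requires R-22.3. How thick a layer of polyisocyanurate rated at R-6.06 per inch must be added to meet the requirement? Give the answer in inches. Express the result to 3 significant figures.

ΔR = 22.3 − 12.5 = 9.8 ft²·°F·h/BTU
L = ΔR / (R/in) = 9.8/6.06 = 1.617 in

1.62 in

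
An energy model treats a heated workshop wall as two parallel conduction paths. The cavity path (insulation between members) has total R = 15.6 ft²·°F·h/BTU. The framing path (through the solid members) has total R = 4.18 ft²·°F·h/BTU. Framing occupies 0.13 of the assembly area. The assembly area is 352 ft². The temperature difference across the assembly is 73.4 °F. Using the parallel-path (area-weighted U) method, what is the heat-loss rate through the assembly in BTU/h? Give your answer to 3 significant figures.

2240 BTU/h

U_eff = 0.87/15.6 + 0.13/4.18 = 0.05577 + 0.0311 = 0.08687
R_eff = 1/U_eff = 11.51 ft²·°F·h/BTU
Q = 352 × 73.4 / 11.51 = 2244 BTU/h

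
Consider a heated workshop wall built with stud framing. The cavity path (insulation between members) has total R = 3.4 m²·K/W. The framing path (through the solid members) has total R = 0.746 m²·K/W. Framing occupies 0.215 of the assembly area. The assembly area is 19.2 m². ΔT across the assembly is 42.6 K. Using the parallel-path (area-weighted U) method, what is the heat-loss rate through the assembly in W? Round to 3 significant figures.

425 W

U_eff = 0.785/3.4 + 0.215/0.746 = 0.2309 + 0.2882 = 0.5191
R_eff = 1/U_eff = 1.926 m²·K/W
Q = 19.2 × 42.6 / 1.926 = 424.6 W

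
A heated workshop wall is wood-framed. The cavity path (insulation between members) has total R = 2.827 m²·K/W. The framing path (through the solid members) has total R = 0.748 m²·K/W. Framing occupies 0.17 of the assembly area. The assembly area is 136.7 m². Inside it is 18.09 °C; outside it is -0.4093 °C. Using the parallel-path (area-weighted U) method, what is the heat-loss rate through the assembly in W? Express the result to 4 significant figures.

U_eff = 0.83/2.827 + 0.17/0.748 = 0.2936 + 0.22727 = 0.52087
R_eff = 1/U_eff = 1.9199 m²·K/W
Q = 136.7 × (18.09 − (-0.4093)) / 1.9199 = 1317.2 W

1317 W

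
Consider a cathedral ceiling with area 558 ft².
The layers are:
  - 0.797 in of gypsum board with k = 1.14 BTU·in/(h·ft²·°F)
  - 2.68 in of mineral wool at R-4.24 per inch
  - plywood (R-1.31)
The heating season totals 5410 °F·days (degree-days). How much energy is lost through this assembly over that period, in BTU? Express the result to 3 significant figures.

0.797/1.14 = 0.6991
2.68 × 4.24 = 11.36
R_total = 0.6991 + 11.36 + 1.31 = 13.37 ft²·°F·h/BTU
E = A × HDD × 24 / R = 558 × 5410 × 24 / 13.37 = 5418000 BTU

5420000 BTU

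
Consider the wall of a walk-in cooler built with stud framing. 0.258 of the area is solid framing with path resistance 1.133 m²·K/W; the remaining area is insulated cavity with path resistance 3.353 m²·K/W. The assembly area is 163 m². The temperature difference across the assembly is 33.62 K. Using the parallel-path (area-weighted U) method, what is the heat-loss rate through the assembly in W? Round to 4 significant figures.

2461 W

U_eff = 0.742/3.353 + 0.258/1.133 = 0.22129 + 0.22771 = 0.44901
R_eff = 1/U_eff = 2.2271 m²·K/W
Q = 163 × 33.62 / 2.2271 = 2460.6 W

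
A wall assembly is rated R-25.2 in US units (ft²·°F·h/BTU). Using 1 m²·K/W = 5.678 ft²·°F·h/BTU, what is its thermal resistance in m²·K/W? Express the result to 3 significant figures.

R_SI = 25.2/5.678 = 4.438

4.44 m²·K/W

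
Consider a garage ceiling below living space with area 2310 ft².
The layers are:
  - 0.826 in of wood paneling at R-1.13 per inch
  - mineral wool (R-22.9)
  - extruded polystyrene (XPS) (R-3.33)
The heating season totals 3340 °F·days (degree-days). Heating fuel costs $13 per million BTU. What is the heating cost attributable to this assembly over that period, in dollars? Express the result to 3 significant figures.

0.826 × 1.13 = 0.9334
R_total = 0.9334 + 22.9 + 3.33 = 27.16 ft²·°F·h/BTU
E = A × HDD × 24 / R = 2310 × 3340 × 24 / 27.16 = 6817000 BTU
Cost = 6817000/10⁶ × 13 = $88.62

88.6 dollars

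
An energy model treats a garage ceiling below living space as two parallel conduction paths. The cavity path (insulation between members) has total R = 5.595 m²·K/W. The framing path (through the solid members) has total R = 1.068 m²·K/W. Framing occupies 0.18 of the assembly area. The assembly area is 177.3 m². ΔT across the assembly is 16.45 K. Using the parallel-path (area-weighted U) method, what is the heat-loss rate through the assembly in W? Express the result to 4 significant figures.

U_eff = 0.82/5.595 + 0.18/1.068 = 0.14656 + 0.16854 = 0.3151
R_eff = 1/U_eff = 3.1736 m²·K/W
Q = 177.3 × 16.45 / 3.1736 = 919.01 W

919.0 W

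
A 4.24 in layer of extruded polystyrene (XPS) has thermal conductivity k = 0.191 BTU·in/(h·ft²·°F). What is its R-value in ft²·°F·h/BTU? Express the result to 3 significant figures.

R = L/k = 4.24/0.191 = 22.2 ft²·°F·h/BTU

22.2 ft²·°F·h/BTU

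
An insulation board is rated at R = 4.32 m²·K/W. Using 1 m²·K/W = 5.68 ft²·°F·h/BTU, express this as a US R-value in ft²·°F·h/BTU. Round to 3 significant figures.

R_US = 4.32 × 5.68 = 24.54

24.5 ft²·°F·h/BTU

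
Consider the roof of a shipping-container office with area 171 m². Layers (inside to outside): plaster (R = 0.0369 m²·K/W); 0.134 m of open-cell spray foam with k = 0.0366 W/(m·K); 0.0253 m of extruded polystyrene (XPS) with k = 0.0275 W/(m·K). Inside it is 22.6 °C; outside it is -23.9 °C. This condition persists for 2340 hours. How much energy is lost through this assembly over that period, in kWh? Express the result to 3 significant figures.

4030 kWh

0.134/0.0366 = 3.661
0.0253/0.0275 = 0.92
R_total = 0.0369 + 3.661 + 0.92 = 4.618 m²·K/W
Q = 171 × (22.6 − (-23.9)) / 4.618 = 1722 W
E = 1722 W × 2340 h / 1000 = 4029 kWh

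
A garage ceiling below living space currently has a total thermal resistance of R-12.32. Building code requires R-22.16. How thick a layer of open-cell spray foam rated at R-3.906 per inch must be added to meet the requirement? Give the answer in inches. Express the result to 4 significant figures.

ΔR = 22.16 − 12.32 = 9.84 ft²·°F·h/BTU
L = ΔR / (R/in) = 9.84/3.906 = 2.5192 in

2.519 in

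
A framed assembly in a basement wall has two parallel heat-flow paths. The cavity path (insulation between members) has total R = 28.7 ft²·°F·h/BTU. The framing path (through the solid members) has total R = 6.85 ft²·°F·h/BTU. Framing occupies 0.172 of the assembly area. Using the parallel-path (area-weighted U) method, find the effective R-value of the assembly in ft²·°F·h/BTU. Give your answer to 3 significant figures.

U_eff = 0.828/28.7 + 0.172/6.85 = 0.02885 + 0.02511 = 0.05396
R_eff = 1/U_eff = 18.53 ft²·°F·h/BTU

18.5 ft²·°F·h/BTU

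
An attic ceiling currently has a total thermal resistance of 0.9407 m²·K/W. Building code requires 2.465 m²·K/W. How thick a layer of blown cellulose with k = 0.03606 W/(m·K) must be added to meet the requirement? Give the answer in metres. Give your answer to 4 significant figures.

ΔR = 2.465 − 0.9407 = 1.5243 m²·K/W
L = ΔR × k = 1.5243 × 0.03606 = 0.054966 m

0.05497 m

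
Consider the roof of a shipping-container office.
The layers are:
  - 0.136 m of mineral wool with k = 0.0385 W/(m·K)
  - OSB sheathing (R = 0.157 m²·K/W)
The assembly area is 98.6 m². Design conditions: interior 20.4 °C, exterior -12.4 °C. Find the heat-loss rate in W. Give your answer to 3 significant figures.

877 W

0.136/0.0385 = 3.532
R_total = 3.532 + 0.157 = 3.689 m²·K/W
Q = A·ΔT/R = 98.6 × (20.4 − (-12.4)) / 3.689 = 876.6 W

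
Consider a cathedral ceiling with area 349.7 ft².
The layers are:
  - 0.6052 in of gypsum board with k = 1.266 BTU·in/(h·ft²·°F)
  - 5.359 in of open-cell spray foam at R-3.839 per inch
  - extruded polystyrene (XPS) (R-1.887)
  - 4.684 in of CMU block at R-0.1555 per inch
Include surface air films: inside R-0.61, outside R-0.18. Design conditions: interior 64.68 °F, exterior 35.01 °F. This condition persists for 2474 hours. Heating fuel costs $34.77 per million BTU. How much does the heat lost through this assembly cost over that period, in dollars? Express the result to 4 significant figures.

36.49 dollars

0.6052/1.266 = 0.47804
5.359 × 3.839 = 20.573
4.684 × 0.1555 = 0.72836
R_total = 0.61 + 0.47804 + 20.573 + 1.887 + 0.72836 + 0.18 = 24.457 ft²·°F·h/BTU
Q = 349.7 × (64.68 − 35.01) / 24.457 = 424.25 BTU/h
E = 424.25 × 2474 = 1049600 BTU
Cost = 1049600/10⁶ × 34.77 = $36.494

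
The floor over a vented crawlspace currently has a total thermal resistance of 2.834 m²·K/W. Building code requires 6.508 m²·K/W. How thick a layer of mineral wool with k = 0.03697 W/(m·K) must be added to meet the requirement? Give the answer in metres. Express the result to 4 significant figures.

ΔR = 6.508 − 2.834 = 3.674 m²·K/W
L = ΔR × k = 3.674 × 0.03697 = 0.13583 m

0.1358 m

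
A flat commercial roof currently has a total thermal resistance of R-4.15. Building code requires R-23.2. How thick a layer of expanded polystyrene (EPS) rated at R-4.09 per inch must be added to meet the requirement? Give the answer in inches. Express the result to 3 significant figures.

4.66 in

ΔR = 23.2 − 4.15 = 19.05 ft²·°F·h/BTU
L = ΔR / (R/in) = 19.05/4.09 = 4.658 in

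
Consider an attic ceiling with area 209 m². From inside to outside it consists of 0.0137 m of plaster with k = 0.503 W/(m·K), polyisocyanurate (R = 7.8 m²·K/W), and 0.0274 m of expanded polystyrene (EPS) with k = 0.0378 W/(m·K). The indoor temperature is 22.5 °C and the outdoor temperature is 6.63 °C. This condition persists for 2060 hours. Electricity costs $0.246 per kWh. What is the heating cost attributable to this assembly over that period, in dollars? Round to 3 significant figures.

197 dollars

0.0137/0.503 = 0.02724
0.0274/0.0378 = 0.7249
R_total = 0.02724 + 7.8 + 0.7249 = 8.552 m²·K/W
Q = 209 × (22.5 − 6.63) / 8.552 = 387.8 W
E = 387.8 W × 2060 h / 1000 = 798.9 kWh
Cost = 798.9 × 0.246 = $196.5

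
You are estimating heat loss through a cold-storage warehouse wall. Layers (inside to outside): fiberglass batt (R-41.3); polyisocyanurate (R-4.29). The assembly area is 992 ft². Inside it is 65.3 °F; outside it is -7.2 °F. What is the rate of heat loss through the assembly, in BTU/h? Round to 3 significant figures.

1580 BTU/h

R_total = 41.3 + 4.29 = 45.59 ft²·°F·h/BTU
Q = A·ΔT/R = 992 × (65.3 − (-7.2)) / 45.59 = 1578 BTU/h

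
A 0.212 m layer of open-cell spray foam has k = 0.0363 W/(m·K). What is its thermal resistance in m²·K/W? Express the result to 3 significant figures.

R = L/k = 0.212/0.0363 = 5.84 m²·K/W

5.84 m²·K/W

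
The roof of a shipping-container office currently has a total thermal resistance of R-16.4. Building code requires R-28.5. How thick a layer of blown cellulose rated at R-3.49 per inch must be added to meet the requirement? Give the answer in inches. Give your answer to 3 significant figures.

3.47 in

ΔR = 28.5 − 16.4 = 12.1 ft²·°F·h/BTU
L = ΔR / (R/in) = 12.1/3.49 = 3.467 in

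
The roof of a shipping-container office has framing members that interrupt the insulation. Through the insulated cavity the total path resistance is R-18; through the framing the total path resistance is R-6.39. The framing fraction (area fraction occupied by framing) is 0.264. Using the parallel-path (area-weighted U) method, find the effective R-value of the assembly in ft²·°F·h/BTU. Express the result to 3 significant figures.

U_eff = 0.736/18 + 0.264/6.39 = 0.04089 + 0.04131 = 0.0822
R_eff = 1/U_eff = 12.16 ft²·°F·h/BTU

12.2 ft²·°F·h/BTU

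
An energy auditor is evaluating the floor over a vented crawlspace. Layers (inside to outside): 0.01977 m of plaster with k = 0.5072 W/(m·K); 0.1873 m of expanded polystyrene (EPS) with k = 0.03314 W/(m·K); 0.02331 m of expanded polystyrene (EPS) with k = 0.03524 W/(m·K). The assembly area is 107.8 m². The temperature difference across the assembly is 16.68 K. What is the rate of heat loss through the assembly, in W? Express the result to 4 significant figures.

0.01977/0.5072 = 0.038979
0.1873/0.03314 = 5.6518
0.02331/0.03524 = 0.66146
R_total = 0.038979 + 5.6518 + 0.66146 = 6.3522 m²·K/W
Q = A·ΔT/R = 107.8 × 16.68 / 6.3522 = 283.07 W

283.1 W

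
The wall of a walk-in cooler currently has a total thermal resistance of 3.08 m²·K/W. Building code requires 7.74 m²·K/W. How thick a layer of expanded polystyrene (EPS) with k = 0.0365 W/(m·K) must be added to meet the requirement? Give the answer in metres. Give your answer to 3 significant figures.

0.170 m

ΔR = 7.74 − 3.08 = 4.66 m²·K/W
L = ΔR × k = 4.66 × 0.0365 = 0.1701 m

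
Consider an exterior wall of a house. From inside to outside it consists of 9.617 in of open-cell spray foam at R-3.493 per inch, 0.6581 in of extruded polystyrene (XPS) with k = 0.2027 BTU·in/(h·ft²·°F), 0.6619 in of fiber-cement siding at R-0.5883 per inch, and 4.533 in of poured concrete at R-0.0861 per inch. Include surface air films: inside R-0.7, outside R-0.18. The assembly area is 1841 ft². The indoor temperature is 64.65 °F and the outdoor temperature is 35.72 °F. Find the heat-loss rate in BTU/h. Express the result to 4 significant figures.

1383 BTU/h

9.617 × 3.493 = 33.592
0.6581/0.2027 = 3.2467
0.6619 × 0.5883 = 0.3894
4.533 × 0.0861 = 0.39029
R_total = 0.7 + 33.592 + 3.2467 + 0.3894 + 0.39029 + 0.18 = 38.499 ft²·°F·h/BTU
Q = A·ΔT/R = 1841 × (64.65 − 35.72) / 38.499 = 1383.4 BTU/h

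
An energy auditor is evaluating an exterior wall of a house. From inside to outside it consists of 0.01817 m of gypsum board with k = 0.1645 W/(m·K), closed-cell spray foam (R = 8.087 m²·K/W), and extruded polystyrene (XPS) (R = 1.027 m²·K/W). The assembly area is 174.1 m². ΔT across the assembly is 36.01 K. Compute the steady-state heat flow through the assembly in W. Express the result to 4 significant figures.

679.6 W

0.01817/0.1645 = 0.11046
R_total = 0.11046 + 8.087 + 1.027 = 9.2245 m²·K/W
Q = A·ΔT/R = 174.1 × 36.01 / 9.2245 = 679.64 W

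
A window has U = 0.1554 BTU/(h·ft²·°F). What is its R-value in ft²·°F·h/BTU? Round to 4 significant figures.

R = 1/U = 1/0.1554 = 6.435

6.435 ft²·°F·h/BTU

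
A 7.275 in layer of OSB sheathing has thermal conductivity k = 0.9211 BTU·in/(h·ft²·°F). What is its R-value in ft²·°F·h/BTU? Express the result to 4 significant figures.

7.898 ft²·°F·h/BTU

R = L/k = 7.275/0.9211 = 7.8982 ft²·°F·h/BTU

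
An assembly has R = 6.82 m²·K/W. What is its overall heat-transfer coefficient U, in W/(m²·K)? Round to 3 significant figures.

0.147 W/(m²·K)

U = 1/R = 1/6.82 = 0.1466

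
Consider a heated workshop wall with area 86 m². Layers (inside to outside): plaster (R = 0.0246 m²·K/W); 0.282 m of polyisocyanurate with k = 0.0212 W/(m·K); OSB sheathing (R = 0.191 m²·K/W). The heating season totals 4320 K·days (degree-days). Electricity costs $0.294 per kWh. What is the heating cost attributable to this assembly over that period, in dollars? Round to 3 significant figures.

0.282/0.0212 = 13.3
R_total = 0.0246 + 13.3 + 0.191 = 13.52 m²·K/W
E = A × HDD × 24 / R / 1000 = 86 × 4320 × 24 / 13.52 / 1000 = 659.6 kWh
Cost = 659.6 × 0.294 = $193.9

194 dollars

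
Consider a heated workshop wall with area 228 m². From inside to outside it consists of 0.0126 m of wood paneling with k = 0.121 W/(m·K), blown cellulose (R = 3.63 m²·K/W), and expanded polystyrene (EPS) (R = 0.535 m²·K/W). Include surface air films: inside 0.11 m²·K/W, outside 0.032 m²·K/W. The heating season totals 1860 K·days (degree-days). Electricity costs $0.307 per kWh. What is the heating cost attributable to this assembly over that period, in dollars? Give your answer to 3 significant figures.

0.0126/0.121 = 0.1041
R_total = 0.11 + 0.1041 + 3.63 + 0.535 + 0.032 = 4.411 m²·K/W
E = A × HDD × 24 / R / 1000 = 228 × 1860 × 24 / 4.411 / 1000 = 2307 kWh
Cost = 2307 × 0.307 = $708.3

708 dollars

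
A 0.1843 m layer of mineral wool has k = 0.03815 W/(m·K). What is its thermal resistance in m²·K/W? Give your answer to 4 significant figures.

4.831 m²·K/W

R = L/k = 0.1843/0.03815 = 4.8309 m²·K/W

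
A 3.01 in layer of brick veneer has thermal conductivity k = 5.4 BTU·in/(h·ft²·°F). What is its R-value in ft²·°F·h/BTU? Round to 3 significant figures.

0.557 ft²·°F·h/BTU

R = L/k = 3.01/5.4 = 0.5574 ft²·°F·h/BTU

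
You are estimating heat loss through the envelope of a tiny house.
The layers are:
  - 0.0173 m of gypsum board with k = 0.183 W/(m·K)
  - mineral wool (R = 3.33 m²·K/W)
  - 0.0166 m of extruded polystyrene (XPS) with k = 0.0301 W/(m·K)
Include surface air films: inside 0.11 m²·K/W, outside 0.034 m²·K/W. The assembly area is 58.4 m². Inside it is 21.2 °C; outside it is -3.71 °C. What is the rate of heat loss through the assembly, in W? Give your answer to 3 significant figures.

0.0173/0.183 = 0.09454
0.0166/0.0301 = 0.5515
R_total = 0.11 + 0.09454 + 3.33 + 0.5515 + 0.034 = 4.12 m²·K/W
Q = A·ΔT/R = 58.4 × (21.2 − (-3.71)) / 4.12 = 353.1 W

353 W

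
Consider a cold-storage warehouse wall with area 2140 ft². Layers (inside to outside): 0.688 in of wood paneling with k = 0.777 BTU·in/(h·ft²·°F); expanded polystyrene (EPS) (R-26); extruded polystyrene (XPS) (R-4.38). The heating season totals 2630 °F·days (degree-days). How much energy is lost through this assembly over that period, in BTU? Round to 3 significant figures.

0.688/0.777 = 0.8855
R_total = 0.8855 + 26 + 4.38 = 31.27 ft²·°F·h/BTU
E = A × HDD × 24 / R = 2140 × 2630 × 24 / 31.27 = 4320000 BTU

4320000 BTU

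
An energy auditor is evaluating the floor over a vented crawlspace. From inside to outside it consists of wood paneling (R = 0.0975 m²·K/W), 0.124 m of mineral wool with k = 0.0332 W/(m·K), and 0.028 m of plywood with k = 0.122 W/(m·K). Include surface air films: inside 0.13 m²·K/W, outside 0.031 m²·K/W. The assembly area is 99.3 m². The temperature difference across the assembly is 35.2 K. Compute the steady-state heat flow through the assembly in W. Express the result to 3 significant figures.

828 W

0.124/0.0332 = 3.735
0.028/0.122 = 0.2295
R_total = 0.13 + 0.0975 + 3.735 + 0.2295 + 0.031 = 4.223 m²·K/W
Q = A·ΔT/R = 99.3 × 35.2 / 4.223 = 827.7 W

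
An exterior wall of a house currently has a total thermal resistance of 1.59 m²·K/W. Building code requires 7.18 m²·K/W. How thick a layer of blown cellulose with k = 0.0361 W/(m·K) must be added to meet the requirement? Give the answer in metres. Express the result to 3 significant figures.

ΔR = 7.18 − 1.59 = 5.59 m²·K/W
L = ΔR × k = 5.59 × 0.0361 = 0.2018 m

0.202 m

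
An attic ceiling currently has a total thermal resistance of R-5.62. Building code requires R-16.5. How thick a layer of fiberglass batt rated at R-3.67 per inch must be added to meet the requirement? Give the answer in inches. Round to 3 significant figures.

ΔR = 16.5 − 5.62 = 10.88 ft²·°F·h/BTU
L = ΔR / (R/in) = 10.88/3.67 = 2.965 in

2.96 in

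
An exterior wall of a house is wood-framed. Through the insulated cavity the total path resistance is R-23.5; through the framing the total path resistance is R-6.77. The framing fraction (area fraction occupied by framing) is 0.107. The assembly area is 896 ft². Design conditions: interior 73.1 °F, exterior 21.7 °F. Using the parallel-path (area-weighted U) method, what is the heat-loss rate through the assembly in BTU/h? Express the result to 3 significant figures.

U_eff = 0.893/23.5 + 0.107/6.77 = 0.038 + 0.01581 = 0.05381
R_eff = 1/U_eff = 18.59 ft²·°F·h/BTU
Q = 896 × (73.1 − 21.7) / 18.59 = 2478 BTU/h

2480 BTU/h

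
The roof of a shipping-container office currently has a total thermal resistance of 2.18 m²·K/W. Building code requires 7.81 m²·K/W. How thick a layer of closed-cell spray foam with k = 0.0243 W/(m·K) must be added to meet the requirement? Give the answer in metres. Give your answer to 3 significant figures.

0.137 m

ΔR = 7.81 − 2.18 = 5.63 m²·K/W
L = ΔR × k = 5.63 × 0.0243 = 0.1368 m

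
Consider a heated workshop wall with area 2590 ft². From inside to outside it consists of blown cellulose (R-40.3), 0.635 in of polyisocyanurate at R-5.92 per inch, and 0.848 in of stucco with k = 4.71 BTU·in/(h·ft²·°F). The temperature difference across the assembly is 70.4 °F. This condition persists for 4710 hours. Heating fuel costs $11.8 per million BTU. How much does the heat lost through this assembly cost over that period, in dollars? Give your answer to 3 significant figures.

0.635 × 5.92 = 3.759
0.848/4.71 = 0.18
R_total = 40.3 + 3.759 + 0.18 = 44.24 ft²·°F·h/BTU
Q = 2590 × 70.4 / 44.24 = 4122 BTU/h
E = 4122 × 4710 = 19410000 BTU
Cost = 19410000/10⁶ × 11.8 = $229.1

229 dollars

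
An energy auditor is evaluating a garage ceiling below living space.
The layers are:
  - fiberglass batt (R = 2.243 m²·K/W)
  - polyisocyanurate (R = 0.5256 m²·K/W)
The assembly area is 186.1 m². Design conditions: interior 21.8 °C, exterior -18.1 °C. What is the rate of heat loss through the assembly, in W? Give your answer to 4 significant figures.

2682 W

R_total = 2.243 + 0.5256 = 2.7686 m²·K/W
Q = A·ΔT/R = 186.1 × (21.8 − (-18.1)) / 2.7686 = 2682 W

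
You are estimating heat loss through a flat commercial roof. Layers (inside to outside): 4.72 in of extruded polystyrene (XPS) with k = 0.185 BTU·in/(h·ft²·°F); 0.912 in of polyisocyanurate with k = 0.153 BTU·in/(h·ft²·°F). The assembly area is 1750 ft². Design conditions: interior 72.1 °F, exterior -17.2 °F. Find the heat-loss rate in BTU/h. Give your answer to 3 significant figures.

4.72/0.185 = 25.51
0.912/0.153 = 5.961
R_total = 25.51 + 5.961 = 31.47 ft²·°F·h/BTU
Q = A·ΔT/R = 1750 × (72.1 − (-17.2)) / 31.47 = 4965 BTU/h

4970 BTU/h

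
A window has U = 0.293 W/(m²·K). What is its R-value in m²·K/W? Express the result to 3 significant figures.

R = 1/U = 1/0.293 = 3.413

3.41 m²·K/W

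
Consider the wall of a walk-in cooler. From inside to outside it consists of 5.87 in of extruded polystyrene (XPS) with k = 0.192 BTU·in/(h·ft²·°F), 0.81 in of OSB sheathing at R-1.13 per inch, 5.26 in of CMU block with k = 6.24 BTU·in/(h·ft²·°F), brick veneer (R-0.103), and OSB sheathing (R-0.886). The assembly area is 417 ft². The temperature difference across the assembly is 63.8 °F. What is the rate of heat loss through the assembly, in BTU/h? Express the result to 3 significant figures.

5.87/0.192 = 30.57
0.81 × 1.13 = 0.9153
5.26/6.24 = 0.8429
R_total = 30.57 + 0.9153 + 0.8429 + 0.103 + 0.886 = 33.32 ft²·°F·h/BTU
Q = A·ΔT/R = 417 × 63.8 / 33.32 = 798.5 BTU/h

798 BTU/h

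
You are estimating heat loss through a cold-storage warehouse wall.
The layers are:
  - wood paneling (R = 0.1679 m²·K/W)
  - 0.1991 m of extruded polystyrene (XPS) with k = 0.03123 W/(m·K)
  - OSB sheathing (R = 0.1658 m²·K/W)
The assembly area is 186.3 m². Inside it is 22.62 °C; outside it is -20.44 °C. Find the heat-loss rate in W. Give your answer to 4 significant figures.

0.1991/0.03123 = 6.3753
R_total = 0.1679 + 6.3753 + 0.1658 = 6.709 m²·K/W
Q = A·ΔT/R = 186.3 × (22.62 − (-20.44)) / 6.709 = 1195.7 W

1196 W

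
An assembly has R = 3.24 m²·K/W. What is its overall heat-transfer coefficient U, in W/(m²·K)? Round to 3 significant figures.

0.309 W/(m²·K)

U = 1/R = 1/3.24 = 0.3086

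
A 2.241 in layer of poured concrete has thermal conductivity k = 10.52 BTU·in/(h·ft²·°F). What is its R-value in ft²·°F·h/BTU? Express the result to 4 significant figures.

0.2130 ft²·°F·h/BTU

R = L/k = 2.241/10.52 = 0.21302 ft²·°F·h/BTU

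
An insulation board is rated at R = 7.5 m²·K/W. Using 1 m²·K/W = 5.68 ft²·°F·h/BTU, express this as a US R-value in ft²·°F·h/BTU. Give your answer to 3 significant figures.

42.6 ft²·°F·h/BTU

R_US = 7.5 × 5.68 = 42.6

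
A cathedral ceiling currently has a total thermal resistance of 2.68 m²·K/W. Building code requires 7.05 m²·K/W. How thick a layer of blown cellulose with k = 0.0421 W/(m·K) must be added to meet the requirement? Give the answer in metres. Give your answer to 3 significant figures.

0.184 m

ΔR = 7.05 − 2.68 = 4.37 m²·K/W
L = ΔR × k = 4.37 × 0.0421 = 0.184 m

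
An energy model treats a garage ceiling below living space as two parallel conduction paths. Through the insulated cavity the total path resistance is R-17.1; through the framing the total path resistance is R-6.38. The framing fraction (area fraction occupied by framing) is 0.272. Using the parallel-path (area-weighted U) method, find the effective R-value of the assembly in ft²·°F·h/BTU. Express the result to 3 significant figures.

11.7 ft²·°F·h/BTU

U_eff = 0.728/17.1 + 0.272/6.38 = 0.04257 + 0.04263 = 0.08521
R_eff = 1/U_eff = 11.74 ft²·°F·h/BTU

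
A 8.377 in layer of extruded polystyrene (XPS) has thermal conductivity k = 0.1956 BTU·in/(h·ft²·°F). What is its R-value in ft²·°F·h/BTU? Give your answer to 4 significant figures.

42.83 ft²·°F·h/BTU

R = L/k = 8.377/0.1956 = 42.827 ft²·°F·h/BTU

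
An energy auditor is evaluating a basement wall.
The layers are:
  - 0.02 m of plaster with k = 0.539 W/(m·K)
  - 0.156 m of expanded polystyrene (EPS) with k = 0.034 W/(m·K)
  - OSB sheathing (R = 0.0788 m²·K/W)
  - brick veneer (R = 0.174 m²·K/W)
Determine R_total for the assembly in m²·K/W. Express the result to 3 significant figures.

4.88 m²·K/W

0.02/0.539 = 0.03711
0.156/0.034 = 4.588
R_total = 0.03711 + 4.588 + 0.0788 + 0.174 = 4.878 m²·K/W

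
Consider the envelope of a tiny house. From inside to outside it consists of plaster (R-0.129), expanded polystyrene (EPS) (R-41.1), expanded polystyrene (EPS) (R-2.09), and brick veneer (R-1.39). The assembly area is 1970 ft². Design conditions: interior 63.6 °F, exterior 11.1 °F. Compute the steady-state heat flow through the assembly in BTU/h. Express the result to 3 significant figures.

R_total = 0.129 + 41.1 + 2.09 + 1.39 = 44.71 ft²·°F·h/BTU
Q = A·ΔT/R = 1970 × (63.6 − 11.1) / 44.71 = 2313 BTU/h

2310 BTU/h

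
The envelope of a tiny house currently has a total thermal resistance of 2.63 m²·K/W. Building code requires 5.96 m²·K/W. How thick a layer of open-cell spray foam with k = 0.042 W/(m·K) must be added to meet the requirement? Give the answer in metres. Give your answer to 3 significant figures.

ΔR = 5.96 − 2.63 = 3.33 m²·K/W
L = ΔR × k = 3.33 × 0.042 = 0.1399 m

0.140 m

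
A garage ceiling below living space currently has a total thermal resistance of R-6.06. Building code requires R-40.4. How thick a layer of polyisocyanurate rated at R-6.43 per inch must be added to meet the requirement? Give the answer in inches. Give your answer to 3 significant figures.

ΔR = 40.4 − 6.06 = 34.34 ft²·°F·h/BTU
L = ΔR / (R/in) = 34.34/6.43 = 5.341 in

5.34 in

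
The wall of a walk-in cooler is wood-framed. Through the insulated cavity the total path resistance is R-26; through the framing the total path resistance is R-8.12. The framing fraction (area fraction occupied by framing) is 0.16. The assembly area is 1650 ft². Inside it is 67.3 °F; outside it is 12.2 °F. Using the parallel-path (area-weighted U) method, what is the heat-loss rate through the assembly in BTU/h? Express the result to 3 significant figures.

U_eff = 0.84/26 + 0.16/8.12 = 0.03231 + 0.0197 = 0.05201
R_eff = 1/U_eff = 19.23 ft²·°F·h/BTU
Q = 1650 × (67.3 − 12.2) / 19.23 = 4729 BTU/h

4730 BTU/h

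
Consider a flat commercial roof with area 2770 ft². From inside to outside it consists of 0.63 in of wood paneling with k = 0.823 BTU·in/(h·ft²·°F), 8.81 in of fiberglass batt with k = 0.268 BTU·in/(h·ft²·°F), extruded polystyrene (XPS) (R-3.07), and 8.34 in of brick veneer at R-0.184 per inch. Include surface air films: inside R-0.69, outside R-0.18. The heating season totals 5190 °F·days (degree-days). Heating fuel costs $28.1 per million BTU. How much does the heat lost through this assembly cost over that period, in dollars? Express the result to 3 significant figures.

0.63/0.823 = 0.7655
8.81/0.268 = 32.87
8.34 × 0.184 = 1.535
R_total = 0.69 + 0.7655 + 32.87 + 3.07 + 1.535 + 0.18 = 39.11 ft²·°F·h/BTU
E = A × HDD × 24 / R = 2770 × 5190 × 24 / 39.11 = 8821000 BTU
Cost = 8821000/10⁶ × 28.1 = $247.9

248 dollars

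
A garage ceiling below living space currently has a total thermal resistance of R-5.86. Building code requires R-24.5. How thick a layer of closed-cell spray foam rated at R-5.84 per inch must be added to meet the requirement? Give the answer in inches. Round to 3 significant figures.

3.19 in

ΔR = 24.5 − 5.86 = 18.64 ft²·°F·h/BTU
L = ΔR / (R/in) = 18.64/5.84 = 3.192 in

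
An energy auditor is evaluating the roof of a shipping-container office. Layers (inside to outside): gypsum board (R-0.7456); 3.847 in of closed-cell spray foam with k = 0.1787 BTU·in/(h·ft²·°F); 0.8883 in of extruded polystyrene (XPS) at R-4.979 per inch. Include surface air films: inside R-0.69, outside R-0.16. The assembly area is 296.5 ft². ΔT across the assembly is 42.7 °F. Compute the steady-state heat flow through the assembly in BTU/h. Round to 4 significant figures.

3.847/0.1787 = 21.528
0.8883 × 4.979 = 4.4228
R_total = 0.69 + 0.7456 + 21.528 + 4.4228 + 0.16 = 27.546 ft²·°F·h/BTU
Q = A·ΔT/R = 296.5 × 42.7 / 27.546 = 459.61 BTU/h

459.6 BTU/h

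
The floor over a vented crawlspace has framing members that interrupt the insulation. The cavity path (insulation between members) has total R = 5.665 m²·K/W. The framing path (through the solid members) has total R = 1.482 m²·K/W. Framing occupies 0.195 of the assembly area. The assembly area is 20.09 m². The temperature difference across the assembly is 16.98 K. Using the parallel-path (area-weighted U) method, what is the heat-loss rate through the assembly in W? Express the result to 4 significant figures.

U_eff = 0.805/5.665 + 0.195/1.482 = 0.1421 + 0.13158 = 0.27368
R_eff = 1/U_eff = 3.6539 m²·K/W
Q = 20.09 × 16.98 / 3.6539 = 93.36 W

93.36 W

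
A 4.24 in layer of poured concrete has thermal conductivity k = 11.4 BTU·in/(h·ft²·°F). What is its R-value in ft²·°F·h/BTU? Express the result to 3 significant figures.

R = L/k = 4.24/11.4 = 0.3719 ft²·°F·h/BTU

0.372 ft²·°F·h/BTU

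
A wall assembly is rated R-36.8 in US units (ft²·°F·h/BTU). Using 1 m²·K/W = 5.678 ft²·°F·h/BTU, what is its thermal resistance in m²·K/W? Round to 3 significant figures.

6.48 m²·K/W

R_SI = 36.8/5.678 = 6.481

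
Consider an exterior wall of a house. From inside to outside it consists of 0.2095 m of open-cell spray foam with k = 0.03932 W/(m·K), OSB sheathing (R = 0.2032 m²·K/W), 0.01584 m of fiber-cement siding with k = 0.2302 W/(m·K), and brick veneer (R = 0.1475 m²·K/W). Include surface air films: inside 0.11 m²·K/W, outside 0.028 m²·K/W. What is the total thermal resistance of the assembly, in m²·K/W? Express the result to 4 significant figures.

5.886 m²·K/W

0.2095/0.03932 = 5.3281
0.01584/0.2302 = 0.06881
R_total = 0.11 + 5.3281 + 0.2032 + 0.06881 + 0.1475 + 0.028 = 5.8856 m²·K/W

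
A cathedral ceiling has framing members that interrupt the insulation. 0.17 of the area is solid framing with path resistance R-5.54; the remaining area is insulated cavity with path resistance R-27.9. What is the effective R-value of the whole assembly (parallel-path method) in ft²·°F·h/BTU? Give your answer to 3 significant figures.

U_eff = 0.83/27.9 + 0.17/5.54 = 0.02975 + 0.03069 = 0.06044
R_eff = 1/U_eff = 16.55 ft²·°F·h/BTU

16.5 ft²·°F·h/BTU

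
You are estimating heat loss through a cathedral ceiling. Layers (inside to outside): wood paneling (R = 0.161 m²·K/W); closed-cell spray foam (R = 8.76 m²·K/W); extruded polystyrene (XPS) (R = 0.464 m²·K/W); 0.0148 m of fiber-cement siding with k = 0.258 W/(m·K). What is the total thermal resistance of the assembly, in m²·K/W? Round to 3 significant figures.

0.0148/0.258 = 0.05736
R_total = 0.161 + 8.76 + 0.464 + 0.05736 = 9.442 m²·K/W

9.44 m²·K/W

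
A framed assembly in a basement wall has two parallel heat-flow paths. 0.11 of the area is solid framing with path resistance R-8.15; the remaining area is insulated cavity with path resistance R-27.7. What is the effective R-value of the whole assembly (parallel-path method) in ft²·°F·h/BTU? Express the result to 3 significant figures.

U_eff = 0.89/27.7 + 0.11/8.15 = 0.03213 + 0.0135 = 0.04563
R_eff = 1/U_eff = 21.92 ft²·°F·h/BTU

21.9 ft²·°F·h/BTU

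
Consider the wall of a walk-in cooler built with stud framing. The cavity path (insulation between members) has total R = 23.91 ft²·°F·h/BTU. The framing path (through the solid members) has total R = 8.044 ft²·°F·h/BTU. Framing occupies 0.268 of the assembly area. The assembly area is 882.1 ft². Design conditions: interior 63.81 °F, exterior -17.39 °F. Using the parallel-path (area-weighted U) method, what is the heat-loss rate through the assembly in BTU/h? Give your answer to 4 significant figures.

U_eff = 0.732/23.91 + 0.268/8.044 = 0.030615 + 0.033317 = 0.063932
R_eff = 1/U_eff = 15.642 ft²·°F·h/BTU
Q = 882.1 × (63.81 − (-17.39)) / 15.642 = 4579.2 BTU/h

4579 BTU/h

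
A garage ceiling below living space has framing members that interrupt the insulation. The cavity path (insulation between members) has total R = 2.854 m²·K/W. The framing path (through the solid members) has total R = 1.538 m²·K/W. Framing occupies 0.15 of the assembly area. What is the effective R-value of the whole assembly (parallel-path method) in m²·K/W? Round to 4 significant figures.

2.529 m²·K/W

U_eff = 0.85/2.854 + 0.15/1.538 = 0.29783 + 0.097529 = 0.39536
R_eff = 1/U_eff = 2.5294 m²·K/W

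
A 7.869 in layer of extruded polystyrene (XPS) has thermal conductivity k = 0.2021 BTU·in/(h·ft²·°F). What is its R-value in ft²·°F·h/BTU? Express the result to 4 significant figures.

R = L/k = 7.869/0.2021 = 38.936 ft²·°F·h/BTU

38.94 ft²·°F·h/BTU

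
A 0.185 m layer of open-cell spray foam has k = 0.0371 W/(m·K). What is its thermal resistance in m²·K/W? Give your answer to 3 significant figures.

4.99 m²·K/W

R = L/k = 0.185/0.0371 = 4.987 m²·K/W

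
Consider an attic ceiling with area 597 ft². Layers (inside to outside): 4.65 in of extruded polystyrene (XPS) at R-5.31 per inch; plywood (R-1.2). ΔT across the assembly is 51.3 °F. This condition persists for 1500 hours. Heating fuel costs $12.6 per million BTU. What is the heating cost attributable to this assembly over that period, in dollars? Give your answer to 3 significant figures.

4.65 × 5.31 = 24.69
R_total = 24.69 + 1.2 = 25.89 ft²·°F·h/BTU
Q = 597 × 51.3 / 25.89 = 1183 BTU/h
E = 1183 × 1500 = 1774000 BTU
Cost = 1774000/10⁶ × 12.6 = $22.36

22.4 dollars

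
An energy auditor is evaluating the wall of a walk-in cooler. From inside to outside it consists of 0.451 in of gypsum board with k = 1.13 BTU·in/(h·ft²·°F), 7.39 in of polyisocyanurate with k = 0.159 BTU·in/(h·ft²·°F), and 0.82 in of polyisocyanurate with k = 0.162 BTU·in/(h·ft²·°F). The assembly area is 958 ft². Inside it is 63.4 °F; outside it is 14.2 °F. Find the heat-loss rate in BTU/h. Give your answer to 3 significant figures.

0.451/1.13 = 0.3991
7.39/0.159 = 46.48
0.82/0.162 = 5.062
R_total = 0.3991 + 46.48 + 5.062 = 51.94 ft²·°F·h/BTU
Q = A·ΔT/R = 958 × (63.4 − 14.2) / 51.94 = 907.5 BTU/h

907 BTU/h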